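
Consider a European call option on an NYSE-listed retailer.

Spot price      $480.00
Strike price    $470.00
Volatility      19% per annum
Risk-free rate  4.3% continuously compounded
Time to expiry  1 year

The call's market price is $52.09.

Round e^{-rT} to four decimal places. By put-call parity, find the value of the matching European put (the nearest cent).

e^(−rT) = e^(−0.043·1) = 0.9579
Put-call parity: C − P = S − K·e^(−rT) = 480 − 470·0.9579 = 480 − 450.2130 = 29.7870
P = C − (C − P) = 52.09 − (29.7870) = 22.3030

$22.30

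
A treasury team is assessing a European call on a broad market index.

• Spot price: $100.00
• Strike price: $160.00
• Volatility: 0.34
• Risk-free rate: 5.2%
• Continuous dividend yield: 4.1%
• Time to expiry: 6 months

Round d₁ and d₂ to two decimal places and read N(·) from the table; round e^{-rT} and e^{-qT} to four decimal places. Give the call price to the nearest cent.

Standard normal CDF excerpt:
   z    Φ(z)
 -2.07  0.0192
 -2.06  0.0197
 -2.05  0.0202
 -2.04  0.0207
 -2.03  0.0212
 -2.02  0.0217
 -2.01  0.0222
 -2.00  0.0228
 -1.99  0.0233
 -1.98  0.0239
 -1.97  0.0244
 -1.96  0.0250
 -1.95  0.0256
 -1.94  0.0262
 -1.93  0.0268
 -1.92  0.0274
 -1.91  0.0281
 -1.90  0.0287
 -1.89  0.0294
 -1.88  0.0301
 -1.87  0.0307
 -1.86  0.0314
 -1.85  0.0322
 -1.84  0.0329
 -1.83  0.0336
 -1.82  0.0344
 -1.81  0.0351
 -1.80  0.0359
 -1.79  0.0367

$0.29

T = 0.5;  σ√T = 0.2404
d₁ = [ln(100/160) + (0.052 − 0.041 + 0.34²/2)·0.5] / 0.2404 = [-0.4700 + 0.0344] / 0.2404 = -1.8119 ≈ -1.81
d₂ = d₁ − σ√T = -1.8119 − 0.2404 = -2.0523 ≈ -2.05
e^(−qT) = e^(−0.041·0.5) = 0.9797;  e^(−rT) = e^(−0.052·0.5) = 0.9743
N(d₁) = N(-1.81) = 0.0351;  N(d₂) = N(-2.05) = 0.0202
C = 100·0.9797·0.0351 − 160·0.9743·0.0202 = 3.4387 − 3.1489 = 0.2898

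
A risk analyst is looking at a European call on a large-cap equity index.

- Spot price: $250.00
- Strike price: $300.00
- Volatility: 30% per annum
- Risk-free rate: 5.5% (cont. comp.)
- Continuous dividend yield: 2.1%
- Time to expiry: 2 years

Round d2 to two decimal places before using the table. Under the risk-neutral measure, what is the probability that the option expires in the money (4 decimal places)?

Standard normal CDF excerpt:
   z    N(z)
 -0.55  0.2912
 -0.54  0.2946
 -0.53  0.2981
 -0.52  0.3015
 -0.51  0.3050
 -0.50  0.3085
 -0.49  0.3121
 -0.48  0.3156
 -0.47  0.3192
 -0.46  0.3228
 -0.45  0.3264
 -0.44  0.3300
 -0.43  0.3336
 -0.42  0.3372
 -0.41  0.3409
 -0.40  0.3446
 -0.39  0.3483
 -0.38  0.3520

σ√T = 0.3·√2 = 0.4243
d₁ = [ln(250/300) + (0.055 − 0.021 + 0.3²/2)·2] / 0.4243 = [-0.1823 + 0.1580] / 0.4243 = -0.0573 which rounds to -0.06
d₂ = d₁ − σ√T = -0.0573 − 0.4243 = -0.4816 which rounds to -0.48
Risk-neutral Pr[S_T > K] = N(d₂) = N(-0.48) = 0.3156

0.3156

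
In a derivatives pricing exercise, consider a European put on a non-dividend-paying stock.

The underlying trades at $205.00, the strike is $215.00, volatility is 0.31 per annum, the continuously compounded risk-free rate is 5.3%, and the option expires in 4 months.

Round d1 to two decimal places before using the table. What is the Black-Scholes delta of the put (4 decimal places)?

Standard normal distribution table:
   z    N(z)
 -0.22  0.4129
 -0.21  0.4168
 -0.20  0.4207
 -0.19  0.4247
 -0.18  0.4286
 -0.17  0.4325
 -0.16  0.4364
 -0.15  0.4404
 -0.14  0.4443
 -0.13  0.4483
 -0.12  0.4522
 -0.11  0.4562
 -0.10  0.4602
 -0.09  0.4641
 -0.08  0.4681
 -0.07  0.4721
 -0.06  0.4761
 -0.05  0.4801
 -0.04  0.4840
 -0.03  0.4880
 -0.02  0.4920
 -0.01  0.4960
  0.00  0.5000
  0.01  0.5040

-0.5319

T = 0.3333;  σ√T = 0.1790
d₁ = [ln(205/215) + (0.053 + ½·0.31²)·0.3333] / (σ√T) = (-0.0476 + 0.0337) / 0.1790 = -0.0779 ⇒ -0.08
N(d₁) = N(-0.08) = 0.4681
Δ_put = N(d₁) − 1 = 0.4681 − 1 = -0.5319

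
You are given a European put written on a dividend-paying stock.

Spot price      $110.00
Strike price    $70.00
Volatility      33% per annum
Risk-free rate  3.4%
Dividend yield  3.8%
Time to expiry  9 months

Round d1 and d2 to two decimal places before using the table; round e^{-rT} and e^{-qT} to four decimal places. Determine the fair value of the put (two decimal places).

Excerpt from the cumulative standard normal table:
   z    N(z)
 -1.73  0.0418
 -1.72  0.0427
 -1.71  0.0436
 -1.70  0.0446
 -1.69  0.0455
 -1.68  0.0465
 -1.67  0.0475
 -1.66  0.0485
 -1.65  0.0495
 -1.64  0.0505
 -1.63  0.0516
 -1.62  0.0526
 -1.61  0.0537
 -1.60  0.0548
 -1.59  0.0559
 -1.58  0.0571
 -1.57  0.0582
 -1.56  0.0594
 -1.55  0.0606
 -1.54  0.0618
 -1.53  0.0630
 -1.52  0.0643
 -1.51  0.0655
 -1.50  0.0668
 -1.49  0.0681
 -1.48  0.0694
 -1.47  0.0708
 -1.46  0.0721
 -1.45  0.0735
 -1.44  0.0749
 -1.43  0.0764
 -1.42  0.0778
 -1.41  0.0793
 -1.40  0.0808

$0.55

σ√T = 0.33·√0.75 = 0.2858
d₁ = [ln(110/70) + (0.034 − 0.038 + ½·0.33²)·0.75] / (σ√T) = (0.4520 + 0.0378) / 0.2858 = 1.7139 → 1.71
d₂ = 1.7139 − 0.2858 = 1.4281 → 1.43
e^(−qT) = e^(−0.038·0.75) = 0.9719;  e^(−rT) = e^(−0.034·0.75) = 0.9748
N(−d₂) = N(-1.43) = 0.0764;  N(−d₁) = N(-1.71) = 0.0436
P = 70·0.9748·0.0764 − 110·0.9719·0.0436 = 5.2132 − 4.6612 = 0.5520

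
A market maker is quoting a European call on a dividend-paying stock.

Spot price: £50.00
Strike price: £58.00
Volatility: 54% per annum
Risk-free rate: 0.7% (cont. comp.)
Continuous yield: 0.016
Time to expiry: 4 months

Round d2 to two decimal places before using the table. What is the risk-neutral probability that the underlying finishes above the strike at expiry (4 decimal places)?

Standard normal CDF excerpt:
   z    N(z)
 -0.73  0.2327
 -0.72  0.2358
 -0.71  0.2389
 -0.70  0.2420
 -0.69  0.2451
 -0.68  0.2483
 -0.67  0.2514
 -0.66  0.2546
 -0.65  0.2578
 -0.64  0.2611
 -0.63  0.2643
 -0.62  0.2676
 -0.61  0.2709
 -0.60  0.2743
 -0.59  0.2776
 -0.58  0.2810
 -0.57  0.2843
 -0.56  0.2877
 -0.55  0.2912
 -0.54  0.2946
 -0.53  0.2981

σ√T = 0.54 × 0.5774 = 0.3118
d₁ = [ln(50/58) + (0.007 − 0.016 + ½·0.54²)·0.3333] / (σ√T) = (-0.1484 + 0.0456) / 0.3118 = -0.3298 ≈ -0.33
d₂ = -0.3298 − 0.3118 = -0.6416 ≈ -0.64
Pr(exercise) under Q = N(d₂) = 0.2611

0.2611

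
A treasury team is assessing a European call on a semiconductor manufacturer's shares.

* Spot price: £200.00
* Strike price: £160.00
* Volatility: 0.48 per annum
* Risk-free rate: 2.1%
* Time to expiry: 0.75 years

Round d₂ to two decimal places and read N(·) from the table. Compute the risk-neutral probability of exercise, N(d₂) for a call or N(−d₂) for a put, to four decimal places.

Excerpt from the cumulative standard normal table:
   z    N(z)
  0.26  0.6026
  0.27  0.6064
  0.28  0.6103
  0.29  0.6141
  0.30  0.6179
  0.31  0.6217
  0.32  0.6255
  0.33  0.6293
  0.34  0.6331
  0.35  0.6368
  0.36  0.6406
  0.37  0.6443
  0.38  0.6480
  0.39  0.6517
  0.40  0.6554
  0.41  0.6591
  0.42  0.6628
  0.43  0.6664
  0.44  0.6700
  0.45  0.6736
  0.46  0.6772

T = 0.75;  σ√T = 0.4157
d₁ = [ln(200/160) + (0.021 + ½·0.48²)·0.75] / (σ√T) = (0.2231 + 0.1021) / 0.4157 = 0.7825 which rounds to 0.78
d₂ = 0.7825 − 0.4157 = 0.3668 which rounds to 0.37
Pr(exercise) under Q = N(d₂) = 0.6443

0.6443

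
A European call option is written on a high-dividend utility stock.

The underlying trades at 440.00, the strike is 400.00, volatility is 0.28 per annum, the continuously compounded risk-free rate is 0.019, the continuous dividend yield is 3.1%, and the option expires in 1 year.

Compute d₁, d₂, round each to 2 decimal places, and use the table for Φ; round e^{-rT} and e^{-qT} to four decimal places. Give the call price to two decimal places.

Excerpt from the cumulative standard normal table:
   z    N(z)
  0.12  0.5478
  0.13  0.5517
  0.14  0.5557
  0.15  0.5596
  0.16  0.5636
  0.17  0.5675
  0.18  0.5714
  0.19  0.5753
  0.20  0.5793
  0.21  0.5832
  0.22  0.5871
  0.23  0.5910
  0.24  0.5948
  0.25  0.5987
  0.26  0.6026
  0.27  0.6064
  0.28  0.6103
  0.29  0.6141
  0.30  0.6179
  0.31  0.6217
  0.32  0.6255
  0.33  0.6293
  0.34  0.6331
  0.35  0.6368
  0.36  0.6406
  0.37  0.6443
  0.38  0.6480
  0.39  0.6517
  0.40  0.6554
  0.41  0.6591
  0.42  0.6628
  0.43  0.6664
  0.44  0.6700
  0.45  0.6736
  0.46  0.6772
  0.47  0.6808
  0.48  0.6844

T = 1;  σ√T = 0.2800
d₁ = [ln(440/400) + (0.019 − 0.031 + 0.28²/2)·1] / 0.2800 = [0.0953 + 0.0272] / 0.2800 = 0.4375 → 0.44
d₂ = d₁ − σ√T = 0.4375 − 0.2800 = 0.1575 → 0.16
e^(−qT) = e^(−0.031·1) = 0.9695;  e^(−rT) = e^(−0.019·1) = 0.9812
C = 440·0.9695·N(0.44) − 400·0.9812·N(0.16) = 440·0.9695·0.6700 − 400·0.9812·0.5636 = 285.8086 − 221.2017 = 64.6069

64.61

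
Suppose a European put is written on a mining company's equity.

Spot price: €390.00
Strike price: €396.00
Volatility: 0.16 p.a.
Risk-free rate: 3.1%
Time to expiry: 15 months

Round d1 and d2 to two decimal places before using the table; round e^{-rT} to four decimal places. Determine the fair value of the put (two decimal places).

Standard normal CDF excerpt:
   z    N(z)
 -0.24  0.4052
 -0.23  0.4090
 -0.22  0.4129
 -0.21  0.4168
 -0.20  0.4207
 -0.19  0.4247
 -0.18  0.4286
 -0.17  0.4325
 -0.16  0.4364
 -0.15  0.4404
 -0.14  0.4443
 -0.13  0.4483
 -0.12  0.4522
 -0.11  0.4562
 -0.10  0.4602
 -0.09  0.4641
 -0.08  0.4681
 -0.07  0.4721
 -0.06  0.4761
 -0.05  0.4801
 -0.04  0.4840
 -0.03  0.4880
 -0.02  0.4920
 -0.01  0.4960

€23.35

T = 1.25;  σ√T = 0.1789
d₁ = [ln(390/396) + (0.031 + ½·0.16²)·1.25] / (σ√T) = (-0.0153 + 0.0548) / 0.1789 = 0.2207 ≈ 0.22
d₂ = 0.2207 − 0.1789 = 0.0418 ≈ 0.04
e^(−rT) = e^(−0.031·1.25) = 0.9620
N(−d₂) = N(-0.04) = 0.4840;  N(−d₁) = N(-0.22) = 0.4129
P = 396·0.9620·0.4840 − 390·0.4129 = 184.3808 − 161.0310 = 23.3498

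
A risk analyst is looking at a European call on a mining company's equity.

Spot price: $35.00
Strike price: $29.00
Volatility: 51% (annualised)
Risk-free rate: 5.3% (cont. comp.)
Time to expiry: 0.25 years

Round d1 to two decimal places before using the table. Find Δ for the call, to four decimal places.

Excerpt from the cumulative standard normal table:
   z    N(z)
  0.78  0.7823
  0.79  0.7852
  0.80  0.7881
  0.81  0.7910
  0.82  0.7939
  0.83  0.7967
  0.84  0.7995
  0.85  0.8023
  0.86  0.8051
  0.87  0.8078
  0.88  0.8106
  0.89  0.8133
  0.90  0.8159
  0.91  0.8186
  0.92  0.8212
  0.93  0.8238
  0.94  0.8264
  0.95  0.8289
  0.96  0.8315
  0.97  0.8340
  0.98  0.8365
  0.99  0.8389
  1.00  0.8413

0.8212

σ√T = 0.51·√0.25 = 0.2550
d₁ = [ln(35/29) + (0.053 + 0.51²/2)·0.25] / 0.2550 = [0.1881 + 0.0458] / 0.2550 = 0.9169 ≈ 0.92
N(d₁) = N(0.92) = 0.8212
Δ_call = N(d₁) = 0.8212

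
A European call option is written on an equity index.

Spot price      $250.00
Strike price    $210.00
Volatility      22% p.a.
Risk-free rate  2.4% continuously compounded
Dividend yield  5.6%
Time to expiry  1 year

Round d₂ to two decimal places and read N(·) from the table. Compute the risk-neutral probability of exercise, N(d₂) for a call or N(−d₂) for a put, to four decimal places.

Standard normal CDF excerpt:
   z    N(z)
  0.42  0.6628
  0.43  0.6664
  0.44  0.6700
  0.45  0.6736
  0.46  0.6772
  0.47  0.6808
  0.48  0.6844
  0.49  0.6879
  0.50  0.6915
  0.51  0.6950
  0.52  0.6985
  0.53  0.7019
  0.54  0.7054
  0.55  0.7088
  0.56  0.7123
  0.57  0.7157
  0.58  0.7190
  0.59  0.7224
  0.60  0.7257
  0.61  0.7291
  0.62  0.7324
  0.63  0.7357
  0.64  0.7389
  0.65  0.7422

0.7054

σ√T = 0.22·√1 = 0.2200
ln(S/K) + (r − q + σ²/2)T = ln(250/210) + (0.024 − 0.056 + 0.22²/2)·1 = 0.1744 − 0.0078 = 0.1666
d₁ = 0.1666 / 0.2200 = 0.7571 ⇒ 0.76
d₂ = d₁ − σ√T = 0.7571 − 0.2200 = 0.5371 ⇒ 0.54
Risk-neutral Pr[S_T > K] = N(d₂) = N(0.54) = 0.7054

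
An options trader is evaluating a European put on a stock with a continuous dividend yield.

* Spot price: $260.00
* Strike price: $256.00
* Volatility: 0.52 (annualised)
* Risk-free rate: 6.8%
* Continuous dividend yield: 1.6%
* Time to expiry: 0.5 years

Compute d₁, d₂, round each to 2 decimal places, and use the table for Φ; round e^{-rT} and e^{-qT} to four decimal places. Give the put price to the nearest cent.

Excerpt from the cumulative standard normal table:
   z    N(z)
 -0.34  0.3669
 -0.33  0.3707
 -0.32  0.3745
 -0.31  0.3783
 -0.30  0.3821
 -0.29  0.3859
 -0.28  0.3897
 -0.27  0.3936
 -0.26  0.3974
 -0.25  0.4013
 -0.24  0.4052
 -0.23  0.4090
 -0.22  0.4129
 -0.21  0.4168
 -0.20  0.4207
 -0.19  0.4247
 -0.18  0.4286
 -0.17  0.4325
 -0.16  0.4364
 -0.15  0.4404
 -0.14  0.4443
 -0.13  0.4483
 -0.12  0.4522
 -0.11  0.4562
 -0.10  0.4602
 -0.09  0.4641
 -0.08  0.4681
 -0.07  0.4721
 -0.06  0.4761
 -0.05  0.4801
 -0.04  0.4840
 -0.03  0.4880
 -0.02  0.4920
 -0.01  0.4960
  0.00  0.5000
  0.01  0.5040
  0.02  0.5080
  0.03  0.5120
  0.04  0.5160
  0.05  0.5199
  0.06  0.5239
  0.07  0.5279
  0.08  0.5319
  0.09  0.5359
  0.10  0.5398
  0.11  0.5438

$32.08

σ√T = 0.52 × 0.7071 = 0.3677
d₁ = [ln(260/256) + (0.068 − 0.016 + 0.52²/2)·0.5] / 0.3677 = [0.0155 + 0.0936] / 0.3677 = 0.2967 which rounds to 0.30
d₂ = d₁ − σ√T = 0.2967 − 0.3677 = -0.0710 which rounds to -0.07
exp(−qT) = exp(−0.016·0.5) = 0.9920;  exp(−rT) = exp(−0.068·0.5) = 0.9666
N(−d₂) = N(0.07) = 0.5279;  N(−d₁) = N(-0.30) = 0.3821
P = 256·0.9666·0.5279 − 260·0.9920·0.3821 = 130.6286 − 98.5512 = 32.0774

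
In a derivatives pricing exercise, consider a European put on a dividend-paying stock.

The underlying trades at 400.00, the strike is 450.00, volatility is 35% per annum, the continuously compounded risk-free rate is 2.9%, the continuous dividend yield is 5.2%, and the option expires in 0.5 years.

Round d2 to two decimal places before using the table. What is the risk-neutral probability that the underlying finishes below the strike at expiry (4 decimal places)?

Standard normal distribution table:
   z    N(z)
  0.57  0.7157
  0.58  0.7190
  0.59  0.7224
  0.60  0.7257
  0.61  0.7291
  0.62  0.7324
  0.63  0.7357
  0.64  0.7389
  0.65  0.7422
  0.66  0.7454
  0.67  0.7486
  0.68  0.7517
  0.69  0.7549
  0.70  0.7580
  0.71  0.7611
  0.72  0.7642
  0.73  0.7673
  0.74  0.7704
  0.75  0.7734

0.7422

σ√T = 0.35·√0.5 = 0.2475
d₁ = [ln(400/450) + (0.029 − 0.052 + 0.35²/2)·0.5] / 0.2475 = [-0.1178 + 0.0191] / 0.2475 = -0.3986 which rounds to -0.40
d₂ = d₁ − σ√T = -0.3986 − 0.2475 = -0.6461 which rounds to -0.65
Risk-neutral Pr[S_T < K] = N(−d₂) = N(0.65) = 0.7422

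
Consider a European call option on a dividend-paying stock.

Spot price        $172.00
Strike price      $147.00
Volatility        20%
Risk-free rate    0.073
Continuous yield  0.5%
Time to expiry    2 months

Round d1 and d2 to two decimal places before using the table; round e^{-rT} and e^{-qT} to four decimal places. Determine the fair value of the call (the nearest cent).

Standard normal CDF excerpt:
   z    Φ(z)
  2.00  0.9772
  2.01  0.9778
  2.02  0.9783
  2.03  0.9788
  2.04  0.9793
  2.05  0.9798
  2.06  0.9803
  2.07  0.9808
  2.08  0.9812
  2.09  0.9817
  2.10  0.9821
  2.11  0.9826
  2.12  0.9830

T = 0.1667;  σ√T = 0.0816
d₁ = [ln(172/147) + (0.073 − 0.005 + 0.2²/2)·0.1667] / 0.0816 = [0.1571 + 0.0147] / 0.0816 = 2.1032 ⇒ 2.10
d₂ = d₁ − σ√T = 2.1032 − 0.0816 = 2.0216 ⇒ 2.02
exp(−qT) = exp(−0.005·0.1667) = 0.9992;  exp(−rT) = exp(−0.073·0.1667) = 0.9879
N(d₁) = N(2.10) = 0.9821;  N(d₂) = N(2.02) = 0.9783
C = 172·0.9992·0.9821 − 147·0.9879·0.9783 = 168.7861 − 142.0700 = 26.7161

$26.72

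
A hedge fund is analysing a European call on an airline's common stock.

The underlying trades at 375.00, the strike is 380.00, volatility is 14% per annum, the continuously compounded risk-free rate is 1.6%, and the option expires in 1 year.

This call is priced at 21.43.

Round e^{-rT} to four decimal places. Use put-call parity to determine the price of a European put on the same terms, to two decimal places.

e^(−rT) = e^(−0.016·1) = 0.9841
Put-call parity: C − P = S − K·e^(−rT) = 375 − 380·0.9841 = 375 − 373.9580 = 1.0420
P = C − (C − P) = 21.43 − (1.0420) = 20.3880

20.39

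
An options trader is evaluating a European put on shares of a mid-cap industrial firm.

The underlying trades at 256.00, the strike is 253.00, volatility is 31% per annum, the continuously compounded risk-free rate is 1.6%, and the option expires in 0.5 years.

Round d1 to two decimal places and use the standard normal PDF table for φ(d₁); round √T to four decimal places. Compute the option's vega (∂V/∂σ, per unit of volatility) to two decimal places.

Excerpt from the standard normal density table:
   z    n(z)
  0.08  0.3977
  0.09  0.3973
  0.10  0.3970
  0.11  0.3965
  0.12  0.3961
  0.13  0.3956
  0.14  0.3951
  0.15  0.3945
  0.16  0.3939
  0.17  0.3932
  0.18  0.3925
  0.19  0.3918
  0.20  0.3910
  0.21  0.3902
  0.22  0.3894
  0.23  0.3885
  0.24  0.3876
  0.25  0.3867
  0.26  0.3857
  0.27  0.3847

70.78

T = 0.5;  σ√T = 0.2192
d₁ = [ln(256/253) + (0.016 + 0.31²/2)·0.5] / 0.2192 = [0.0118 + 0.0320] / 0.2192 = 0.1999 ⇒ 0.20
√T = √0.5 = 0.7071
φ(d₁) = φ(0.20) = 0.3910
vega = S·φ(d₁)·√T = 256·0.3910·0.7071 = 70.7779
(Vega is the same for a European call and put with the same parameters.)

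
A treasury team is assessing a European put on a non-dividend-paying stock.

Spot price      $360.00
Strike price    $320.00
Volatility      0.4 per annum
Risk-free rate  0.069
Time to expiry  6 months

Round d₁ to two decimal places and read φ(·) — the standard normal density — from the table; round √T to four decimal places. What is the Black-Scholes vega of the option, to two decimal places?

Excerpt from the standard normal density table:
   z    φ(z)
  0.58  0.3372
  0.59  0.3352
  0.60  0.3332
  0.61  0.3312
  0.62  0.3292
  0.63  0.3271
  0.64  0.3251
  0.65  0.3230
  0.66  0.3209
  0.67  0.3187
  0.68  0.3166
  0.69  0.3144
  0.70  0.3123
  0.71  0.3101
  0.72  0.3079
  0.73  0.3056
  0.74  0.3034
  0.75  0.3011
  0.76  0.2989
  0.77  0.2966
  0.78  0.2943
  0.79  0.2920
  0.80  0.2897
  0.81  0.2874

σ√T = 0.4·√0.5 = 0.2828
ln(S/K) + (r + σ²/2)T = ln(360/320) + (0.069 + 0.4²/2)·0.5 = 0.1178 + 0.0745 = 0.1923
d₁ = 0.1923 / 0.2828 = 0.6798 ≈ 0.68
√T = √0.5 = 0.7071
φ(d₁) = φ(0.68) = 0.3166
vega = S·φ(d₁)·√T = 360·0.3166·0.7071 = 80.5924

80.59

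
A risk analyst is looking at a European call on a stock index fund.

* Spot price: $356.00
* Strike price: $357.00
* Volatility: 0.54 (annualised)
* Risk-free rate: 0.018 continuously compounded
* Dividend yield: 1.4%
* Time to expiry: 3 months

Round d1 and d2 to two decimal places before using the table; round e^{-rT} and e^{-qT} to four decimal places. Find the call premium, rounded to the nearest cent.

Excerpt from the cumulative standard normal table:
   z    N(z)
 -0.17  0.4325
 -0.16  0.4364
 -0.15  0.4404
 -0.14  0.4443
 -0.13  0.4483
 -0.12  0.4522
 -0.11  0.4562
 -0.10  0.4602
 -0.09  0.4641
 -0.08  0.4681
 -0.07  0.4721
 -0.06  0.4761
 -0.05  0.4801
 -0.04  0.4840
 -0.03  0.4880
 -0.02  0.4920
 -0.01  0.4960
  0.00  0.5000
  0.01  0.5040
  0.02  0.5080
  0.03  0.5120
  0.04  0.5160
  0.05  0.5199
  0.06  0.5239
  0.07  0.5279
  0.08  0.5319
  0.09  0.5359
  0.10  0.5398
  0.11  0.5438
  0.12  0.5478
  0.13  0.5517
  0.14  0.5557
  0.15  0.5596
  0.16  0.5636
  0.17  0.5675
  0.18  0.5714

σ√T = 0.54 × 0.5000 = 0.2700
ln(S/K) + (r − q + σ²/2)T = ln(356/357) + (0.018 − 0.014 + 0.54²/2)·0.25 = -0.0028 + 0.0375 = 0.0346
d₁ = 0.0346 / 0.2700 = 0.1283 → 0.13
d₂ = d₁ − σ√T = 0.1283 − 0.2700 = -0.1417 → -0.14
exp(−qT) = exp(−0.014·0.25) = 0.9965;  exp(−rT) = exp(−0.018·0.25) = 0.9955
C = 356·0.9965·N(0.13) − 357·0.9955·N(-0.14) = 356·0.9965·0.5517 − 357·0.9955·0.4443 = 195.7178 − 157.9013 = 37.8164

$37.82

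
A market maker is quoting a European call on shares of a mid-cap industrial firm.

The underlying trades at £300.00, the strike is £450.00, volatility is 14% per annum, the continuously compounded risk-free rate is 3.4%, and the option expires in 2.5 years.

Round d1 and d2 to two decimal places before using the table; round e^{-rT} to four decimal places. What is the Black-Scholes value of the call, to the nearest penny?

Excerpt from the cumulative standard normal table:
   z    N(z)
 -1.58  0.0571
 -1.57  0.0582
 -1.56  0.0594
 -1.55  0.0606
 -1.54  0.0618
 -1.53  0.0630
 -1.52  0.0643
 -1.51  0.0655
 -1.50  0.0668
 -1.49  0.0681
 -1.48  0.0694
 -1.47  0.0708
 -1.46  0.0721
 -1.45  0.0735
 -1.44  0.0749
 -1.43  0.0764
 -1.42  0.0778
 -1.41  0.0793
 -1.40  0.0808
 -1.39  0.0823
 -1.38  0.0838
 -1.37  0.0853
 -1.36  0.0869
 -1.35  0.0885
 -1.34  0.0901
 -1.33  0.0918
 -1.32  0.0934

£2.48

σ√T = 0.14·√2.5 = 0.2214
d₁ = [ln(300/450) + (0.034 + ½·0.14²)·2.5] / (σ√T) = (-0.4055 + 0.1095) / 0.2214 = -1.3370 ⇒ -1.34
d₂ = -1.3370 − 0.2214 = -1.5584 ⇒ -1.56
e^(−rT) = e^(−0.034·2.5) = 0.9185
N(d₁) = N(-1.34) = 0.0901;  N(d₂) = N(-1.56) = 0.0594
C = 300·0.0901 − 450·0.9185·0.0594 = 27.0300 − 24.5515 = 2.4785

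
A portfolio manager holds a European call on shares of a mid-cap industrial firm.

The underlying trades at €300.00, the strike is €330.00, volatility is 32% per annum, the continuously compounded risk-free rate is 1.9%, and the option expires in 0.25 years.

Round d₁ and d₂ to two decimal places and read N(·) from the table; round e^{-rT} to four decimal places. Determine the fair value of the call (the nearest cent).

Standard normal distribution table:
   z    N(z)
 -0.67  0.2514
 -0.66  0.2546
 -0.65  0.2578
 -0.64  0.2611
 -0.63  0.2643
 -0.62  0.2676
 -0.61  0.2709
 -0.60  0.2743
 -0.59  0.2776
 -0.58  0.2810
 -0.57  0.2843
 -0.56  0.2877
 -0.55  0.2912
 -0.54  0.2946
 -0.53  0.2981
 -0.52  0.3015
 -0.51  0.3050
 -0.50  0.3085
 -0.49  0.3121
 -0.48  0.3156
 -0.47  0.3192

σ√T = 0.32·√0.25 = 0.1600
ln(S/K) + (r + σ²/2)T = ln(300/330) + (0.019 + 0.32²/2)·0.25 = -0.0953 + 0.0175 = -0.0778
d₁ = -0.0778 / 0.1600 = -0.4860 → -0.49
d₂ = d₁ − σ√T = -0.4860 − 0.1600 = -0.6460 → -0.65
exp(−rT) = exp(−0.019·0.25) = 0.9953
N(d₁) = N(-0.49) = 0.3121;  N(d₂) = N(-0.65) = 0.2578
C = 300·0.3121 − 330·0.9953·0.2578 = 93.6300 − 84.6742 = 8.9558

€8.96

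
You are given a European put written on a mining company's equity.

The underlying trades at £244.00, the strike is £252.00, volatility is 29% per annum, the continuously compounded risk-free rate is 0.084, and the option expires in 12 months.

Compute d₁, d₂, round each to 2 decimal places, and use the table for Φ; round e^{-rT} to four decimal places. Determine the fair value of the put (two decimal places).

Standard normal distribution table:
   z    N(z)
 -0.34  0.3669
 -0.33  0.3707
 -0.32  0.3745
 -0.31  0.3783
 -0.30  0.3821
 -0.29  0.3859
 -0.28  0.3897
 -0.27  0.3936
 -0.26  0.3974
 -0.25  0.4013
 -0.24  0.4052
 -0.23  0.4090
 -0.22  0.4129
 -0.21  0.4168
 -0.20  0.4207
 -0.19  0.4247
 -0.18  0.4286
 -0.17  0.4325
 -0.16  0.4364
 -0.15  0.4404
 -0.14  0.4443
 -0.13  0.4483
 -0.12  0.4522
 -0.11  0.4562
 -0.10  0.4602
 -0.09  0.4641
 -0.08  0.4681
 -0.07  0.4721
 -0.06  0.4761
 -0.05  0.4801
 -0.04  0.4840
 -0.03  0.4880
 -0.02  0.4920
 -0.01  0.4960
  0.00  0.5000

σ√T = 0.29 × 1.0000 = 0.2900
d₁ = [ln(244/252) + (0.084 + ½·0.29²)·1] / (σ√T) = (-0.0323 + 0.1260) / 0.2900 = 0.3234 which rounds to 0.32
d₂ = 0.3234 − 0.2900 = 0.0334 which rounds to 0.03
exp(−rT) = exp(−0.084·1) = 0.9194
N(−d₂) = N(-0.03) = 0.4880;  N(−d₁) = N(-0.32) = 0.3745
P = 252·0.9194·0.4880 − 244·0.3745 = 113.0641 − 91.3780 = 21.6861

£21.69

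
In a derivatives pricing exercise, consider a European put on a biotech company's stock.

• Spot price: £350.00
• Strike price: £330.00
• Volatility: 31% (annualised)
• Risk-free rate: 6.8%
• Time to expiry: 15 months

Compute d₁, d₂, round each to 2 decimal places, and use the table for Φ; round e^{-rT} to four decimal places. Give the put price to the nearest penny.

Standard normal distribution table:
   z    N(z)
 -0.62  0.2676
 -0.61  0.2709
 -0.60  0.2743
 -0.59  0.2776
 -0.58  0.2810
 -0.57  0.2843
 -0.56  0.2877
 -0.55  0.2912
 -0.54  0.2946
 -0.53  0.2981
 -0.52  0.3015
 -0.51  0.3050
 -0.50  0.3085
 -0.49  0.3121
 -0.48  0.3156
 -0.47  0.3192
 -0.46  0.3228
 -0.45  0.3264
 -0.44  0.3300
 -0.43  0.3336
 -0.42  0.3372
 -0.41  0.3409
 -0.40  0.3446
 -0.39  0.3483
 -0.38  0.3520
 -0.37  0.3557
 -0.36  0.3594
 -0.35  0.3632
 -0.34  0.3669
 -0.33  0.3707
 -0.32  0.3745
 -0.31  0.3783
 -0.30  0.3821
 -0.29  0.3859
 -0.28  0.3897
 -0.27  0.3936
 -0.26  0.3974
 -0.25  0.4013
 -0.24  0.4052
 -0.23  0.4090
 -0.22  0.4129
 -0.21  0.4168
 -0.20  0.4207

£25.66

σ√T = 0.31·√1.25 = 0.3466
d₁ = [ln(350/330) + (0.068 + ½·0.31²)·1.25] / (σ√T) = (0.0588 + 0.1451) / 0.3466 = 0.5883 which rounds to 0.59
d₂ = 0.5883 − 0.3466 = 0.2417 which rounds to 0.24
exp(−rT) = exp(−0.068·1.25) = 0.9185
N(−d₂) = N(-0.24) = 0.4052;  N(−d₁) = N(-0.59) = 0.2776
P = 330·0.9185·0.4052 − 350·0.2776 = 122.8181 − 97.1600 = 25.6581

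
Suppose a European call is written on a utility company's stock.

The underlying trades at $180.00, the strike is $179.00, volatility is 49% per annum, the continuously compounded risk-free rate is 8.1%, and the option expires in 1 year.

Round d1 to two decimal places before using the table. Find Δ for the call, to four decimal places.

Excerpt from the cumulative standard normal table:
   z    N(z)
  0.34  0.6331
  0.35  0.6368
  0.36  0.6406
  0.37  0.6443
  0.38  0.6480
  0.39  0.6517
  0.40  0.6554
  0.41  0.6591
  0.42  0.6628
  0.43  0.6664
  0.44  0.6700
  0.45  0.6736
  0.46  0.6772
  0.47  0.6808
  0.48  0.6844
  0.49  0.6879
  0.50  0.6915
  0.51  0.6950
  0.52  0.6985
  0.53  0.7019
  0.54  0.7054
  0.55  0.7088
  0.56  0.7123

0.6628

T = 1;  σ√T = 0.4900
d₁ = [ln(180/179) + (0.081 + 0.49²/2)·1] / 0.4900 = [0.0056 + 0.2011] / 0.4900 = 0.4217 ≈ 0.42
N(d₁) = N(0.42) = 0.6628
Δ_call = N(d₁) = 0.6628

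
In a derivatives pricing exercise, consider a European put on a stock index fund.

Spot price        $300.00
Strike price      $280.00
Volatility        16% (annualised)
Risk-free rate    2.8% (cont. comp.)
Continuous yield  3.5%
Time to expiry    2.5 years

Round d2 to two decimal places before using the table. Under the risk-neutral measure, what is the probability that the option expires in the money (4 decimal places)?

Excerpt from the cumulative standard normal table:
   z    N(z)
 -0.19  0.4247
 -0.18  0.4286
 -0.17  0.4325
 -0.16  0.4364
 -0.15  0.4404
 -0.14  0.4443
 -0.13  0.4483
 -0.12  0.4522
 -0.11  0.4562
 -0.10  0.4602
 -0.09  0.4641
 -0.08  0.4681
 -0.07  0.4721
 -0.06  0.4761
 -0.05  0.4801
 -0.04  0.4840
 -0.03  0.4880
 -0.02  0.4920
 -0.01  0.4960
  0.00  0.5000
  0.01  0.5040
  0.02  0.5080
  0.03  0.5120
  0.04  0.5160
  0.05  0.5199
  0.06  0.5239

0.4681

T = 2.5;  σ√T = 0.2530
d₁ = [ln(300/280) + (0.028 − 0.035 + 0.16²/2)·2.5] / 0.2530 = [0.0690 + 0.0145] / 0.2530 = 0.3300 which rounds to 0.33
d₂ = d₁ − σ√T = 0.3300 − 0.2530 = 0.0771 which rounds to 0.08
Risk-neutral Pr[S_T < K] = N(−d₂) = N(-0.08) = 0.4681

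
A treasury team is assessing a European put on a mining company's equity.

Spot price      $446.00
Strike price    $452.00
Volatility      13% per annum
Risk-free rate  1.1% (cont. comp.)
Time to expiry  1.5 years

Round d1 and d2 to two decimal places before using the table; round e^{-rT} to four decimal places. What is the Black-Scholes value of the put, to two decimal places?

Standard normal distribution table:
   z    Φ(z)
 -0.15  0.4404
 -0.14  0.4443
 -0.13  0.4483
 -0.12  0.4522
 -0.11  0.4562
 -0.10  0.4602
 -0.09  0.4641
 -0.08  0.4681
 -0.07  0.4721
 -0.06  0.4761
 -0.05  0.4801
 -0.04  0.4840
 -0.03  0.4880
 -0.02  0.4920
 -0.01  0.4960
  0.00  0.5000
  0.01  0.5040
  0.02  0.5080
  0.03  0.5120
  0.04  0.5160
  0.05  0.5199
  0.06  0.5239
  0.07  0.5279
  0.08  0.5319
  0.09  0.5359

σ√T = 0.13·√1.5 = 0.1592
d₁ = [ln(446/452) + (0.011 + 0.13²/2)·1.5] / 0.1592 = [-0.0134 + 0.0292] / 0.1592 = 0.0993 ⇒ 0.10
d₂ = d₁ − σ√T = 0.0993 − 0.1592 = -0.0599 ⇒ -0.06
exp(−rT) = exp(−0.011·1.5) = 0.9836
P = 452·0.9836·N(0.06) − 446·N(-0.10) = 452·0.9836·0.5239 − 446·0.4602 = 232.9192 − 205.2492 = 27.6700

$27.67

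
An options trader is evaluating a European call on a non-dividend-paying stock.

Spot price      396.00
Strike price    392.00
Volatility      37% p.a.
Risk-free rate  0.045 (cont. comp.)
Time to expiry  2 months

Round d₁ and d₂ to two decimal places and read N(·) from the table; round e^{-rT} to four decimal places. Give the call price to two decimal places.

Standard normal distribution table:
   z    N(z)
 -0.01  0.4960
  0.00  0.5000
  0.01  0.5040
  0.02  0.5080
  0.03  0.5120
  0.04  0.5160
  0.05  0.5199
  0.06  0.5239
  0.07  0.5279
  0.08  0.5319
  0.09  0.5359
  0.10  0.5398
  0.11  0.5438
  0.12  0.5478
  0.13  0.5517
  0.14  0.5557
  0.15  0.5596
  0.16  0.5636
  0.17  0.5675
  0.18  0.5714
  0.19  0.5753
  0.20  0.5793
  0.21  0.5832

27.06

σ√T = 0.37·√0.1667 = 0.1511
d₁ = [ln(396/392) + (0.045 + 0.37²/2)·0.1667] / 0.1511 = [0.0102 + 0.0189] / 0.1511 = 0.1924 → 0.19
d₂ = d₁ − σ√T = 0.1924 − 0.1511 = 0.0413 → 0.04
exp(−rT) = exp(−0.045·0.1667) = 0.9925
N(d₁) = N(0.19) = 0.5753;  N(d₂) = N(0.04) = 0.5160
C = 396·0.5753 − 392·0.9925·0.5160 = 227.8188 − 200.7550 = 27.0638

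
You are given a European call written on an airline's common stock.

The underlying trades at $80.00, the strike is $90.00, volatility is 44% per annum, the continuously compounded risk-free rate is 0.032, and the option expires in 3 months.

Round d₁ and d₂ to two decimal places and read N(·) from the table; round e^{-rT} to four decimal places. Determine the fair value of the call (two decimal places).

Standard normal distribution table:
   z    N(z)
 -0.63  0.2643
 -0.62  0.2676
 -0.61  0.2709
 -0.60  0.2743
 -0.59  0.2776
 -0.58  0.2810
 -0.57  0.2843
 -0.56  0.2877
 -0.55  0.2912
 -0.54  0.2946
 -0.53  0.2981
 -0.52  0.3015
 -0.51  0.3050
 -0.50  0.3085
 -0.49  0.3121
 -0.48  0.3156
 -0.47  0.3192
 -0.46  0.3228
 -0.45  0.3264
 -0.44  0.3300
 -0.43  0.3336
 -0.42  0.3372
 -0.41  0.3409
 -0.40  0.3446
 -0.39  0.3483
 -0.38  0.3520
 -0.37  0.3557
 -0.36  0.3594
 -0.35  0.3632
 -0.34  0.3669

σ√T = 0.44·√0.25 = 0.2200
d₁ = [ln(80/90) + (0.032 + 0.44²/2)·0.25] / 0.2200 = [-0.1178 + 0.0322] / 0.2200 = -0.3890 ⇒ -0.39
d₂ = d₁ − σ√T = -0.3890 − 0.2200 = -0.6090 ⇒ -0.61
exp(−rT) = exp(−0.032·0.25) = 0.9920
C = 80·N(-0.39) − 90·0.9920·N(-0.61) = 80·0.3483 − 90·0.9920·0.2709 = 27.8640 − 24.1860 = 3.6780

$3.68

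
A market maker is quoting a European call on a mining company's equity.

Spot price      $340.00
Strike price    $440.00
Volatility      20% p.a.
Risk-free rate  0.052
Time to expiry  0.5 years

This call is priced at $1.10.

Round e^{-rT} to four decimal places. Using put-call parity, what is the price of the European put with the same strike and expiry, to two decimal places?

$89.79

e^(−rT) = e^(−0.052·0.5) = 0.9743
Put-call parity: C − P = S − K·e^(−rT) = 340 − 440·0.9743 = 340 − 428.6920 = -88.6920
P = C − (C − P) = 1.10 − (-88.6920) = 89.7920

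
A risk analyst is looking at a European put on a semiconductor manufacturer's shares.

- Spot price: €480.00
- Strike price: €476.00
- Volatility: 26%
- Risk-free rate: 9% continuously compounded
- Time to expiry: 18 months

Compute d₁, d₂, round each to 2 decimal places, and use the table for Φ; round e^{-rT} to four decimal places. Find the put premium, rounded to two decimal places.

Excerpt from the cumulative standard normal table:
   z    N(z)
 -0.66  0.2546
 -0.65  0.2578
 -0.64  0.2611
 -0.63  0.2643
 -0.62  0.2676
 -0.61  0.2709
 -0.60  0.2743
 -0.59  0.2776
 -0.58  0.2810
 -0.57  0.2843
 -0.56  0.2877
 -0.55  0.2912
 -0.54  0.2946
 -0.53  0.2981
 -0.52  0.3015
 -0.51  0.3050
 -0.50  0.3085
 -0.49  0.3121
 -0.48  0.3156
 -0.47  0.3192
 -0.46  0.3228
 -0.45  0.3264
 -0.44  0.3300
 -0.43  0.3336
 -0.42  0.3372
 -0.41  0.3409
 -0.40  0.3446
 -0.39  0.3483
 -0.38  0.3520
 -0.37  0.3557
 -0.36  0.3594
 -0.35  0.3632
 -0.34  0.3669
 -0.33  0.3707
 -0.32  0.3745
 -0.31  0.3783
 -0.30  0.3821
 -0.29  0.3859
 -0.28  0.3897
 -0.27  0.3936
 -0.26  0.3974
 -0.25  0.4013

σ√T = 0.26 × 1.2247 = 0.3184
d₁ = [ln(480/476) + (0.09 + 0.26²/2)·1.5] / 0.3184 = [0.0084 + 0.1857] / 0.3184 = 0.6094 → 0.61
d₂ = d₁ − σ√T = 0.6094 − 0.3184 = 0.2910 → 0.29
exp(−rT) = exp(−0.09·1.5) = 0.8737
N(−d₂) = N(-0.29) = 0.3859;  N(−d₁) = N(-0.61) = 0.2709
P = 476·0.8737·0.3859 − 480·0.2709 = 160.4886 − 130.0320 = 30.4566

€30.46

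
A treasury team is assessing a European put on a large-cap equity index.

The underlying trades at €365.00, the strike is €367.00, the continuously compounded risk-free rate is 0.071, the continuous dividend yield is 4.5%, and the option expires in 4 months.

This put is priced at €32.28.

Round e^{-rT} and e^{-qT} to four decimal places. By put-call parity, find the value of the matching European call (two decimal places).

€33.43

e^(−qT) = e^(−0.045·0.3333) = 0.9851;  e^(−rT) = e^(−0.071·0.3333) = 0.9766
Put-call parity: C − P = S·e^(−qT) − K·e^(−rT) = 365·0.9851 − 367·0.9766 = 359.5615 − 358.4122 = 1.1493
C = P + (C − P) = 32.28 + (1.1493) = 33.4293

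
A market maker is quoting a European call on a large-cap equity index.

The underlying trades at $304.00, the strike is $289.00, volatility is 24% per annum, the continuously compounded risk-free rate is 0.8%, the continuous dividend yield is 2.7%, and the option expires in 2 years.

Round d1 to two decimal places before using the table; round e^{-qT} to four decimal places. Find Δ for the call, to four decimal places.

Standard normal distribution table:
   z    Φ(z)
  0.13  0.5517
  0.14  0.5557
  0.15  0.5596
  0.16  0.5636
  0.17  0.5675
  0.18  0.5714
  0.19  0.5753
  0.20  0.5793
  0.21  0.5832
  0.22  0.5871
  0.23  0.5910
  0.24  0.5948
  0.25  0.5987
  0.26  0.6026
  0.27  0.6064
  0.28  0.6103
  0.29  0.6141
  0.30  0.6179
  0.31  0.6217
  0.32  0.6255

0.5525

σ√T = 0.24·√2 = 0.3394
d₁ = [ln(304/289) + (0.008 − 0.027 + ½·0.24²)·2] / (σ√T) = (0.0506 + 0.0196) / 0.3394 = 0.2068 ⇒ 0.21
N(d₁) = N(0.21) = 0.5832
Δ_call = e^(−qT)·N(d₁) = 0.9474·0.5832 = 0.5525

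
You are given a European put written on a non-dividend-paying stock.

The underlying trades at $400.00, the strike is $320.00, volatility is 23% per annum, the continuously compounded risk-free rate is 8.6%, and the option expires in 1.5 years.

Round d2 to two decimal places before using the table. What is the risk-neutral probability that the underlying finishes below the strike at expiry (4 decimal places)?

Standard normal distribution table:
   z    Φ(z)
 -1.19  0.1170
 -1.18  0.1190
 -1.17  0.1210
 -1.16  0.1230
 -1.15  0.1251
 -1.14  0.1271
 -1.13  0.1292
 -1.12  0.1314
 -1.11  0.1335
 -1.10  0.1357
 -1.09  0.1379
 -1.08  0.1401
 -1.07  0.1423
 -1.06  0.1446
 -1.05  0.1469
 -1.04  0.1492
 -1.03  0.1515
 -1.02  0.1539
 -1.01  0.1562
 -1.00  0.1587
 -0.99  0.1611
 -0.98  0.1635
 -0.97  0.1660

0.1335

σ√T = 0.23 × 1.2247 = 0.2817
d₁ = [ln(400/320) + (0.086 + ½·0.23²)·1.5] / (σ√T) = (0.2231 + 0.1687) / 0.2817 = 1.3910 which rounds to 1.39
d₂ = 1.3910 − 0.2817 = 1.1093 which rounds to 1.11
Pr(exercise) under Q = N(−d₂) = N(-1.11) = 0.1335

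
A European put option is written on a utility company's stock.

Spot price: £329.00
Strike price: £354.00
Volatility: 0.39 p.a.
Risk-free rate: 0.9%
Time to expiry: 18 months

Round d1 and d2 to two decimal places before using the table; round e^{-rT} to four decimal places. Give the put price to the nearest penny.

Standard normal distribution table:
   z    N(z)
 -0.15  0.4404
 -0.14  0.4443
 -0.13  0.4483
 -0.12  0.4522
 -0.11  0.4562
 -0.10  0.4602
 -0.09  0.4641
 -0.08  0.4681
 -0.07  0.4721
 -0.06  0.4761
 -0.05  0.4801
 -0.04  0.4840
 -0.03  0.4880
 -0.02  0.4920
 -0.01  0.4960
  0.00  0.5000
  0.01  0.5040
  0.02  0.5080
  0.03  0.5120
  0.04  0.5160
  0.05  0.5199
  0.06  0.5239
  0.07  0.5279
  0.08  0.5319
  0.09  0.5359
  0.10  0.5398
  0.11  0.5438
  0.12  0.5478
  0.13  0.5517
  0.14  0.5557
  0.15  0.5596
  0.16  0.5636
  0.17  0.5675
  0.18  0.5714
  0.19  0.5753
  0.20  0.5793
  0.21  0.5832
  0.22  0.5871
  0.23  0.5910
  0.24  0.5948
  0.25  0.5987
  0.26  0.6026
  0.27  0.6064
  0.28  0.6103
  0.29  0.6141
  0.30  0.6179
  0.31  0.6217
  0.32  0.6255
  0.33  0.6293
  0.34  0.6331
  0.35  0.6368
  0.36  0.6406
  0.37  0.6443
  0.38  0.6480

σ√T = 0.39·√1.5 = 0.4777
ln(S/K) + (r + σ²/2)T = ln(329/354) + (0.009 + 0.39²/2)·1.5 = -0.0732 + 0.1276 = 0.0543
d₁ = 0.0543 / 0.4777 = 0.1138 ⇒ 0.11
d₂ = d₁ − σ√T = 0.1138 − 0.4777 = -0.3639 ⇒ -0.36
e^(−rT) = e^(−0.009·1.5) = 0.9866
P = 354·0.9866·N(0.36) − 329·N(-0.11) = 354·0.9866·0.6406 − 329·0.4562 = 223.7336 − 150.0898 = 73.6438

£73.64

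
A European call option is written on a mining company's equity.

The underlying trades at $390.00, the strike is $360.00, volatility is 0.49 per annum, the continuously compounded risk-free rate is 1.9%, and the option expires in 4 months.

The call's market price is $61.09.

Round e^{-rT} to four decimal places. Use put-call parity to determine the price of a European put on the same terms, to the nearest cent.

exp(−rT) = exp(−0.019·0.3333) = 0.9937
Put-call parity: C − P = S − K·e^(−rT) = 390 − 360·0.9937 = 390 − 357.7320 = 32.2680
P = C − (C − P) = 61.09 − (32.2680) = 28.8220

$28.82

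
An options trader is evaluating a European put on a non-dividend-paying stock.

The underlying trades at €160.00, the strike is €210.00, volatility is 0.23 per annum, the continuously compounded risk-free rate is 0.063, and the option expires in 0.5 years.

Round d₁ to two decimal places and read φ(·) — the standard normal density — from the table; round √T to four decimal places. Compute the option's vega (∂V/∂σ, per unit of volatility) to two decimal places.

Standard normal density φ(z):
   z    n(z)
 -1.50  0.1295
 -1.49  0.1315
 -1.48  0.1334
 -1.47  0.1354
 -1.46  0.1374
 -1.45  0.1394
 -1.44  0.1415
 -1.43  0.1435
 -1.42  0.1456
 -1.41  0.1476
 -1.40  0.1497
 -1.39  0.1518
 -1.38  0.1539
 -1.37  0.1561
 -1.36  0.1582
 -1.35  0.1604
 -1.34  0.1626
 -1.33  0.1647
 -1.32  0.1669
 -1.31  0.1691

16.94

σ√T = 0.23·√0.5 = 0.1626
ln(S/K) + (r + σ²/2)T = ln(160/210) + (0.063 + 0.23²/2)·0.5 = -0.2719 + 0.0447 = -0.2272
d₁ = -0.2272 / 0.1626 = -1.3971 ⇒ -1.40
√T = √0.5 = 0.7071
φ(d₁) = φ(-1.40) = 0.1497
vega = S·φ(d₁)·√T = 160·0.1497·0.7071 = 16.9365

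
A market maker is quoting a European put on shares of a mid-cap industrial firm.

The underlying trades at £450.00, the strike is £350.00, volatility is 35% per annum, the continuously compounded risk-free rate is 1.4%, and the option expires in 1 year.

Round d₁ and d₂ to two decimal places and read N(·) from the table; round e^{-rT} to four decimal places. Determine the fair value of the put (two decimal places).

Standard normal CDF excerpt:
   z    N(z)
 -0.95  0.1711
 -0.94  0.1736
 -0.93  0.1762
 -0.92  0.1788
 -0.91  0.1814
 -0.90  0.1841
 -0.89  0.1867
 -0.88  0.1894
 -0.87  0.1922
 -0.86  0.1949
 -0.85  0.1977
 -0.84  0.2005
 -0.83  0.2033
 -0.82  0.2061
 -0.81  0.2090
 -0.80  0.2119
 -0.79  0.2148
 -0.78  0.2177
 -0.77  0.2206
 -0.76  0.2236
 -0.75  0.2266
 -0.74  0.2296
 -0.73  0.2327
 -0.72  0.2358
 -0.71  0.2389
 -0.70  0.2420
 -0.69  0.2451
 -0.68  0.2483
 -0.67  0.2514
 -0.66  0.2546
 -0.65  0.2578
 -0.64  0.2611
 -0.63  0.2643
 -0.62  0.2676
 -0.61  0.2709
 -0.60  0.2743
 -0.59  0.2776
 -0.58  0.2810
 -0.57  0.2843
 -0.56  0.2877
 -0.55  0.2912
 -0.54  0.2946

σ√T = 0.35 × 1.0000 = 0.3500
d₁ = [ln(450/350) + (0.014 + 0.35²/2)·1] / 0.3500 = [0.2513 + 0.0752] / 0.3500 = 0.9330 ≈ 0.93
d₂ = d₁ − σ√T = 0.9330 − 0.3500 = 0.5830 ≈ 0.58
exp(−rT) = exp(−0.014·1) = 0.9861
N(−d₂) = N(-0.58) = 0.2810;  N(−d₁) = N(-0.93) = 0.1762
P = 350·0.9861·0.2810 − 450·0.1762 = 96.9829 − 79.2900 = 17.6929

£17.69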